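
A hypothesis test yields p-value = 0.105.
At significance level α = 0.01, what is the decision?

Answer: fail to reject H₀

Derivation:
Compare p-value to α:
0.105 ≥ 0.01
Decision: fail to reject H₀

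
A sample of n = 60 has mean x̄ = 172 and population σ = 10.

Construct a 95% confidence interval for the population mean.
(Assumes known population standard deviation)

Answer: (169.4696, 174.5304)

Derivation:
Confidence level: 95%, α = 0.05
z_0.025 = 1.960
SE = σ/√n = 10/√60 = 1.2910
Margin of error = 1.960 × 1.2910 = 2.5304
CI: x̄ ± margin = 172 ± 2.5304
CI: (169.4696, 174.5304)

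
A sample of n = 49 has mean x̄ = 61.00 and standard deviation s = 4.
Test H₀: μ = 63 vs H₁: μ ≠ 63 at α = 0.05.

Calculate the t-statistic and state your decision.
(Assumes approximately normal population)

df = n - 1 = 48
SE = s/√n = 4/√49 = 0.5714
t = (x̄ - μ₀)/SE = (61.00 - 63)/0.5714 = -3.5002
Critical value: t_{0.025,48} = ±2.011
p-value ≈ 0.0010
Decision: reject H₀

Answer: t = -3.5002, reject H₀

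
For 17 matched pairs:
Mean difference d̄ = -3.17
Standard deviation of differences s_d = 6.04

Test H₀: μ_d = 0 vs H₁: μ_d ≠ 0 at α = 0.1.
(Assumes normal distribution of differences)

df = n - 1 = 16
SE = s_d/√n = 6.04/√17 = 1.4649
t = d̄/SE = -3.17/1.4649 = -2.1640
Critical value: t_{0.05,16} = ±1.746
p-value ≈ 0.0459
Decision: reject H₀

Answer: t = -2.1640, reject H₀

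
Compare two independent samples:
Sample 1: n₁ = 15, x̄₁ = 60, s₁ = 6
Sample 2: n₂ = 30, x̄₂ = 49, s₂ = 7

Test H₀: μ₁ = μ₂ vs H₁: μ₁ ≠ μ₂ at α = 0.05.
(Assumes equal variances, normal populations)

Answer: t = 5.1990, reject H₀

Derivation:
Pooled variance: s²_p = [14×6² + 29×7²]/(43) = 44.7674
s_p = 6.6908
SE = s_p×√(1/n₁ + 1/n₂) = 6.6908×√(1/15 + 1/30) = 2.1158
t = (x̄₁ - x̄₂)/SE = (60 - 49)/2.1158 = 5.1990
df = 43, t-critical = ±2.017
Decision: reject H₀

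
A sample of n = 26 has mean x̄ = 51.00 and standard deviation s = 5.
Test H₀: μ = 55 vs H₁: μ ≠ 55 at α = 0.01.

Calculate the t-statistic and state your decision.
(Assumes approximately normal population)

df = n - 1 = 25
SE = s/√n = 5/√26 = 0.9806
t = (x̄ - μ₀)/SE = (51.00 - 55)/0.9806 = -4.0791
Critical value: t_{0.005,25} = ±2.787
p-value ≈ 0.0004
Decision: reject H₀

Answer: t = -4.0791, reject H₀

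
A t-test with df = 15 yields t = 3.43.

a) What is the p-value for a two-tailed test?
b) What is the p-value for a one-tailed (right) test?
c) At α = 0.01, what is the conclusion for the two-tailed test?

Using t-distribution with df = 15:
a) Two-tailed: p = 2×P(T > 3.43) = 0.0037
b) One-tailed: p = P(T > 3.43) = 0.0019
c) 0.0037 < 0.01, reject H₀

Answer: a) 0.0037, b) 0.0019, c) reject H₀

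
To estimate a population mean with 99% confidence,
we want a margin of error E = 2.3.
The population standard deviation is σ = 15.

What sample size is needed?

Answer: n = 283

Derivation:
z_0.005 = 2.576
n = (z×σ/E)² = (2.576×15/2.3)²
n = 282.2400
Round up: n = 283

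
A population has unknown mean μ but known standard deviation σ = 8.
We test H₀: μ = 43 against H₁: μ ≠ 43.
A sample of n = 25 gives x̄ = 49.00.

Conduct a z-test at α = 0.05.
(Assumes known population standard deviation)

Standard error: SE = σ/√n = 8/√25 = 1.6000
z-statistic: z = (x̄ - μ₀)/SE = (49.00 - 43)/1.6000 = 3.7500
Critical value: ±1.960
p-value = 0.0002
Decision: reject H₀

Answer: z = 3.7500, reject H₀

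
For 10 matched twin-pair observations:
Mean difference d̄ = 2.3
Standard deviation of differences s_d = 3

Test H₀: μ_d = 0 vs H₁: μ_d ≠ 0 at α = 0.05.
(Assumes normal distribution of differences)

Answer: t = 2.4244, reject H₀

Derivation:
df = n - 1 = 9
SE = s_d/√n = 3/√10 = 0.9487
t = d̄/SE = 2.3/0.9487 = 2.4244
Critical value: t_{0.025,9} = ±2.262
p-value ≈ 0.0383
Decision: reject H₀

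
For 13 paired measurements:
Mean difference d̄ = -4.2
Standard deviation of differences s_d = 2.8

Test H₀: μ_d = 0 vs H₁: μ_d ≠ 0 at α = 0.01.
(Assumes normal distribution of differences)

df = n - 1 = 12
SE = s_d/√n = 2.8/√13 = 0.7766
t = d̄/SE = -4.2/0.7766 = -5.4082
Critical value: t_{0.005,12} = ±3.055
p-value ≈ 0.0002
Decision: reject H₀

Answer: t = -5.4082, reject H₀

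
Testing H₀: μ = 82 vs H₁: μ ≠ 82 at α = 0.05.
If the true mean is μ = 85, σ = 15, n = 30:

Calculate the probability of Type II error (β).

SE = σ/√n = 15/√30 = 2.7386
Critical values: μ₀ ± z_0.025×SE = 82 ± 1.960×2.7386
Acceptance region: (76.6323, 87.3677)
Under H₁ (μ = 85): z_high = (87.3677 - 85)/2.7386 = 0.8646, z_low = (76.6323 - 85)/2.7386 = -3.0555
β = P(not reject | H₁) = Φ(0.8646) - Φ(-3.0555) ≈ 0.8052

Answer: β ≈ 0.8052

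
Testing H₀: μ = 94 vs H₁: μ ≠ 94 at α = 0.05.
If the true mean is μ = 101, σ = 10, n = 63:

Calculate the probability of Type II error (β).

SE = σ/√n = 10/√63 = 1.2599
Critical values: μ₀ ± z_0.025×SE = 94 ± 1.960×1.2599
Acceptance region: (91.5306, 96.4694)
Under H₁ (μ = 101): z_high = (96.4694 - 101)/1.2599 = -3.5960, z_low = (91.5306 - 101)/1.2599 = -7.5160
β = P(not reject | H₁) = Φ(-3.5960) - Φ(-7.5160) ≈ 0.0002

Answer: β ≈ 0.0002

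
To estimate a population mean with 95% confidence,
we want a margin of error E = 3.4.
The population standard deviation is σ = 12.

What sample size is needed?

z_0.025 = 1.960
n = (z×σ/E)² = (1.960×12/3.4)²
n = 47.8538
Round up: n = 48

Answer: n = 48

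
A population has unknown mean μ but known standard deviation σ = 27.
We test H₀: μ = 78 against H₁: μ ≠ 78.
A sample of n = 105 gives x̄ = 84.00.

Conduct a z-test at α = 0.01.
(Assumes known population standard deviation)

Standard error: SE = σ/√n = 27/√105 = 2.6349
z-statistic: z = (x̄ - μ₀)/SE = (84.00 - 78)/2.6349 = 2.2771
Critical value: ±2.576
p-value = 0.0228
Decision: fail to reject H₀

Answer: z = 2.2771, fail to reject H₀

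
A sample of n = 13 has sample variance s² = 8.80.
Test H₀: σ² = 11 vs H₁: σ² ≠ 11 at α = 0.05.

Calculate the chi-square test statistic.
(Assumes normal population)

Answer: χ² = 9.6000, fail to reject H₀

Derivation:
df = n - 1 = 12
χ² = (n-1)s²/σ₀² = 12×8.80/11 = 9.6000
Critical values: χ²_{0.975,12} = 4.404, χ²_{0.025,12} = 23.337
Rejection region: χ² < 4.404 or χ² > 23.337
Decision: fail to reject H₀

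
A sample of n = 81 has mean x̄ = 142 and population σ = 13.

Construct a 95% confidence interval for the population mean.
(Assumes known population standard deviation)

Confidence level: 95%, α = 0.05
z_0.025 = 1.960
SE = σ/√n = 13/√81 = 1.4444
Margin of error = 1.960 × 1.4444 = 2.8310
CI: x̄ ± margin = 142 ± 2.8310
CI: (139.1690, 144.8310)

Answer: (139.1690, 144.8310)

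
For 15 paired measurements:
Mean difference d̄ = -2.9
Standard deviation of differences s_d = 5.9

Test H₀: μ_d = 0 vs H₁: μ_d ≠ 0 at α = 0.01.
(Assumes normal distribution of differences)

Answer: t = -1.9036, fail to reject H₀

Derivation:
df = n - 1 = 14
SE = s_d/√n = 5.9/√15 = 1.5234
t = d̄/SE = -2.9/1.5234 = -1.9036
Critical value: t_{0.005,14} = ±2.977
p-value ≈ 0.0777
Decision: fail to reject H₀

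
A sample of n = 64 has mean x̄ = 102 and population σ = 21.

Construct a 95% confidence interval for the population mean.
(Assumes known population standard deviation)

Confidence level: 95%, α = 0.05
z_0.025 = 1.960
SE = σ/√n = 21/√64 = 2.6250
Margin of error = 1.960 × 2.6250 = 5.1450
CI: x̄ ± margin = 102 ± 5.1450
CI: (96.8550, 107.1450)

Answer: (96.8550, 107.1450)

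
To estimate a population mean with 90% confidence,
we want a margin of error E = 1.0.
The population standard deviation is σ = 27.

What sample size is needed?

z_0.05 = 1.645
n = (z×σ/E)² = (1.645×27/1.0)²
n = 1972.6922
Round up: n = 1973

Answer: n = 1973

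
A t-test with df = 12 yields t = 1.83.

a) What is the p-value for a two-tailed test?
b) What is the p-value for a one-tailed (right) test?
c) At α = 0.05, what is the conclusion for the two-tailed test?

Answer: a) 0.0922, b) 0.0461, c) fail to reject H₀

Derivation:
Using t-distribution with df = 12:
a) Two-tailed: p = 2×P(T > 1.83) = 0.0922
b) One-tailed: p = P(T > 1.83) = 0.0461
c) 0.0922 ≥ 0.05, fail to reject H₀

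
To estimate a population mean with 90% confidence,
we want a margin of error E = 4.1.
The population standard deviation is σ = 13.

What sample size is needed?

z_0.05 = 1.645
n = (z×σ/E)² = (1.645×13/4.1)²
n = 27.2051
Round up: n = 28

Answer: n = 28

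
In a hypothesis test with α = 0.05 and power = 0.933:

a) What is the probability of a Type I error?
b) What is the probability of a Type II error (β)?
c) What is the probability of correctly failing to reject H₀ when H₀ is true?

a) Type I error probability = α = 0.05
b) Power = P(reject H₀ | H₁ true) = 1 - β = 0.933, so Type II error probability = β = 1 - Power = 0.067
c) P(fail to reject H₀ | H₀ true) = 1 - α = 0.95

Answer: a) 0.05, b) 0.067, c) 0.95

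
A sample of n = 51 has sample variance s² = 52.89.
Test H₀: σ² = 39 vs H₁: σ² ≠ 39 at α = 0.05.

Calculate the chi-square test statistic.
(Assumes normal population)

df = n - 1 = 50
χ² = (n-1)s²/σ₀² = 50×52.89/39 = 67.8077
Critical values: χ²_{0.975,50} = 32.357, χ²_{0.025,50} = 71.420
Rejection region: χ² < 32.357 or χ² > 71.420
Decision: fail to reject H₀

Answer: χ² = 67.8077, fail to reject H₀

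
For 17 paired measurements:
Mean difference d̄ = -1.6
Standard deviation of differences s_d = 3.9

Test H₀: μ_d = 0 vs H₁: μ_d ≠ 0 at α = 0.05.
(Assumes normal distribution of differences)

df = n - 1 = 16
SE = s_d/√n = 3.9/√17 = 0.9459
t = d̄/SE = -1.6/0.9459 = -1.6915
Critical value: t_{0.025,16} = ±2.120
p-value ≈ 0.1101
Decision: fail to reject H₀

Answer: t = -1.6915, fail to reject H₀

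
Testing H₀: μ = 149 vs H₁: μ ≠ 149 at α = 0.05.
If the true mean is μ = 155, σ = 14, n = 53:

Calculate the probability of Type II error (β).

SE = σ/√n = 14/√53 = 1.9230
Critical values: μ₀ ± z_0.025×SE = 149 ± 1.960×1.9230
Acceptance region: (145.2309, 152.7691)
Under H₁ (μ = 155): z_high = (152.7691 - 155)/1.9230 = -1.1601, z_low = (145.2309 - 155)/1.9230 = -5.0801
β = P(not reject | H₁) = Φ(-1.1601) - Φ(-5.0801) ≈ 0.1230

Answer: β ≈ 0.1230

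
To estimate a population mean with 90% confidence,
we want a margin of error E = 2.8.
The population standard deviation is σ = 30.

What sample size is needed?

z_0.05 = 1.645
n = (z×σ/E)² = (1.645×30/2.8)²
n = 310.6406
Round up: n = 311

Answer: n = 311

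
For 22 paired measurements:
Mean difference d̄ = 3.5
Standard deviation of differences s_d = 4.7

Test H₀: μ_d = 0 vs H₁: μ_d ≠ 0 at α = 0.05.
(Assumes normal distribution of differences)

df = n - 1 = 21
SE = s_d/√n = 4.7/√22 = 1.0020
t = d̄/SE = 3.5/1.0020 = 3.4930
Critical value: t_{0.025,21} = ±2.080
p-value ≈ 0.0022
Decision: reject H₀

Answer: t = 3.4930, reject H₀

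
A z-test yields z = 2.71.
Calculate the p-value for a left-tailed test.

For z = 2.71:
p = P(Z < 2.71) = Φ(2.71) = 0.9966

Answer: p-value ≈ 0.9966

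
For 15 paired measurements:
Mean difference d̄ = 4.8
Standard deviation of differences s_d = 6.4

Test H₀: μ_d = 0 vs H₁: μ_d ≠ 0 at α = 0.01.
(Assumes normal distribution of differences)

df = n - 1 = 14
SE = s_d/√n = 6.4/√15 = 1.6525
t = d̄/SE = 4.8/1.6525 = 2.9047
Critical value: t_{0.005,14} = ±2.977
p-value ≈ 0.0115
Decision: fail to reject H₀

Answer: t = 2.9047, fail to reject H₀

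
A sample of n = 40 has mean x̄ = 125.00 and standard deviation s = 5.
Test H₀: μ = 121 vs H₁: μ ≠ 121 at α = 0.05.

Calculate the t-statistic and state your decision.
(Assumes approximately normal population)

df = n - 1 = 39
SE = s/√n = 5/√40 = 0.7906
t = (x̄ - μ₀)/SE = (125.00 - 121)/0.7906 = 5.0594
Critical value: t_{0.025,39} = ±2.023
p-value < 0.0001
Decision: reject H₀

Answer: t = 5.0594, reject H₀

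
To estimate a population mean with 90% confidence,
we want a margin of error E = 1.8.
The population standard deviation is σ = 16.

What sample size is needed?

Answer: n = 214

Derivation:
z_0.05 = 1.645
n = (z×σ/E)² = (1.645×16/1.8)²
n = 213.8094
Round up: n = 214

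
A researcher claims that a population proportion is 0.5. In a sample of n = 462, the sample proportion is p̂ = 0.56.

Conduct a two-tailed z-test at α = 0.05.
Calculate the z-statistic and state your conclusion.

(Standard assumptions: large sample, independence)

H₀: p = 0.5, H₁: p ≠ 0.5
Standard error: SE = √(p₀(1-p₀)/n) = √(0.5×0.5/462) = 0.023262
z-statistic: z = (p̂ - p₀)/SE = (0.56 - 0.5)/0.023262 = 2.5793
Critical value: z_0.025 = ±1.960
p-value = 0.0099
Decision: reject H₀ at α = 0.05

Answer: z = 2.5793, reject H₀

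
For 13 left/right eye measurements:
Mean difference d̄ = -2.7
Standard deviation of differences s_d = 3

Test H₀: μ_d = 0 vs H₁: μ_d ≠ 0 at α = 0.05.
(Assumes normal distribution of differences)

df = n - 1 = 12
SE = s_d/√n = 3/√13 = 0.8321
t = d̄/SE = -2.7/0.8321 = -3.2448
Critical value: t_{0.025,12} = ±2.179
p-value ≈ 0.0070
Decision: reject H₀

Answer: t = -3.2448, reject H₀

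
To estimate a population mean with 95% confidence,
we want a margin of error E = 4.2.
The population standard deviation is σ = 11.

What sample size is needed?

z_0.025 = 1.960
n = (z×σ/E)² = (1.960×11/4.2)²
n = 26.3511
Round up: n = 27

Answer: n = 27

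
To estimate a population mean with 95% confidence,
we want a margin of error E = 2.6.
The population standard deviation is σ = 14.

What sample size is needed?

z_0.025 = 1.960
n = (z×σ/E)² = (1.960×14/2.6)²
n = 111.3837
Round up: n = 112

Answer: n = 112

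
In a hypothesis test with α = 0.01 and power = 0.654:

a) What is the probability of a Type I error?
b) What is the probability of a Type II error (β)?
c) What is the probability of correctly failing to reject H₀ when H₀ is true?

a) Type I error probability = α = 0.01
b) Power = P(reject H₀ | H₁ true) = 1 - β = 0.654, so Type II error probability = β = 1 - Power = 0.346
c) P(fail to reject H₀ | H₀ true) = 1 - α = 0.99

Answer: a) 0.01, b) 0.346, c) 0.99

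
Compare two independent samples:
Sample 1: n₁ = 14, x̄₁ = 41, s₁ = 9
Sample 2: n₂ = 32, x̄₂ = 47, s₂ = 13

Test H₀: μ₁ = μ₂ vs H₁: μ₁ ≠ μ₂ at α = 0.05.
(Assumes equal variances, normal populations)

Pooled variance: s²_p = [13×9² + 31×13²]/(44) = 143.0000
s_p = 11.9583
SE = s_p×√(1/n₁ + 1/n₂) = 11.9583×√(1/14 + 1/32) = 3.8319
t = (x̄₁ - x̄₂)/SE = (41 - 47)/3.8319 = -1.5658
df = 44, t-critical = ±2.015
Decision: fail to reject H₀

Answer: t = -1.5658, fail to reject H₀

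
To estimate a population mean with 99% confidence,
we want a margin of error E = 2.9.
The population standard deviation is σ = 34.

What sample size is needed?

z_0.005 = 2.576
n = (z×σ/E)² = (2.576×34/2.9)²
n = 912.1233
Round up: n = 913

Answer: n = 913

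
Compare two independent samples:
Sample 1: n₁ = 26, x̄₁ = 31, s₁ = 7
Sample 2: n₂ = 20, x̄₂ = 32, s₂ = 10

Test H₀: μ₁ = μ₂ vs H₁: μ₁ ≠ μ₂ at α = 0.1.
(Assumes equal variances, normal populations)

Pooled variance: s²_p = [25×7² + 19×10²]/(44) = 71.0227
s_p = 8.4275
SE = s_p×√(1/n₁ + 1/n₂) = 8.4275×√(1/26 + 1/20) = 2.5065
t = (x̄₁ - x̄₂)/SE = (31 - 32)/2.5065 = -0.3990
df = 44, t-critical = ±1.680
Decision: fail to reject H₀

Answer: t = -0.3990, fail to reject H₀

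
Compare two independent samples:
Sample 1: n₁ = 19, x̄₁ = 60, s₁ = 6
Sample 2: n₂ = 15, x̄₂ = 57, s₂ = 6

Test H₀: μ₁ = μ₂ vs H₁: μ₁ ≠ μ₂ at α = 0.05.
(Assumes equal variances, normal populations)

Pooled variance: s²_p = [18×6² + 14×6²]/(32) = 36.0000
s_p = 6.0000
SE = s_p×√(1/n₁ + 1/n₂) = 6.0000×√(1/19 + 1/15) = 2.0724
t = (x̄₁ - x̄₂)/SE = (60 - 57)/2.0724 = 1.4476
df = 32, t-critical = ±2.037
Decision: fail to reject H₀

Answer: t = 1.4476, fail to reject H₀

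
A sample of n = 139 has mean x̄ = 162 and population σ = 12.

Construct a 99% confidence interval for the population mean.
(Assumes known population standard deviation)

Confidence level: 99%, α = 0.01
z_0.005 = 2.576
SE = σ/√n = 12/√139 = 1.0178
Margin of error = 2.576 × 1.0178 = 2.6219
CI: x̄ ± margin = 162 ± 2.6219
CI: (159.3781, 164.6219)

Answer: (159.3781, 164.6219)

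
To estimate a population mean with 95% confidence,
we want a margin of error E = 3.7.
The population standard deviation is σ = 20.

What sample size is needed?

z_0.025 = 1.960
n = (z×σ/E)² = (1.960×20/3.7)²
n = 112.2454
Round up: n = 113

Answer: n = 113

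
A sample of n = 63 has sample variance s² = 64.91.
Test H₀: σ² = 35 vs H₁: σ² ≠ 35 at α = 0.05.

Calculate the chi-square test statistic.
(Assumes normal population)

Answer: χ² = 114.9834, reject H₀

Derivation:
df = n - 1 = 62
χ² = (n-1)s²/σ₀² = 62×64.91/35 = 114.9834
Critical values: χ²_{0.975,62} = 42.126, χ²_{0.025,62} = 85.654
Rejection region: χ² < 42.126 or χ² > 85.654
Decision: reject H₀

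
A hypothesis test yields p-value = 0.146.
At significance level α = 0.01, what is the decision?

Answer: fail to reject H₀

Derivation:
Compare p-value to α:
0.146 ≥ 0.01
Decision: fail to reject H₀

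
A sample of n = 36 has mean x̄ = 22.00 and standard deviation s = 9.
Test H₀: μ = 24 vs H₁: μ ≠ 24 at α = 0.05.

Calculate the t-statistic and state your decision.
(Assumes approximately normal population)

Answer: t = -1.3333, fail to reject H₀

Derivation:
df = n - 1 = 35
SE = s/√n = 9/√36 = 1.5000
t = (x̄ - μ₀)/SE = (22.00 - 24)/1.5000 = -1.3333
Critical value: t_{0.025,35} = ±2.030
p-value ≈ 0.1910
Decision: fail to reject H₀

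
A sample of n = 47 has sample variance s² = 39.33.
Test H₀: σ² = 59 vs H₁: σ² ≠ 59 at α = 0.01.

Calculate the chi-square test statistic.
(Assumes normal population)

Answer: χ² = 30.6641, fail to reject H₀

Derivation:
df = n - 1 = 46
χ² = (n-1)s²/σ₀² = 46×39.33/59 = 30.6641
Critical values: χ²_{0.995,46} = 25.041, χ²_{0.005,46} = 74.437
Rejection region: χ² < 25.041 or χ² > 74.437
Decision: fail to reject H₀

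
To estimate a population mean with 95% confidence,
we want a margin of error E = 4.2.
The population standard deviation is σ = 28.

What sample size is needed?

z_0.025 = 1.960
n = (z×σ/E)² = (1.960×28/4.2)²
n = 170.7378
Round up: n = 171

Answer: n = 171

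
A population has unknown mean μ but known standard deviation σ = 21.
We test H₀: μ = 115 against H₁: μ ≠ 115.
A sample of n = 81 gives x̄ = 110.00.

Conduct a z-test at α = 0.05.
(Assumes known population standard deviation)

Answer: z = -2.1429, reject H₀

Derivation:
Standard error: SE = σ/√n = 21/√81 = 2.3333
z-statistic: z = (x̄ - μ₀)/SE = (110.00 - 115)/2.3333 = -2.1429
Critical value: ±1.960
p-value = 0.0321
Decision: reject H₀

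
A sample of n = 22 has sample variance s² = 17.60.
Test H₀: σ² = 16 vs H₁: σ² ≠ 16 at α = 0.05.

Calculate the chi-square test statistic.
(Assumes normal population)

df = n - 1 = 21
χ² = (n-1)s²/σ₀² = 21×17.60/16 = 23.1000
Critical values: χ²_{0.975,21} = 10.283, χ²_{0.025,21} = 35.479
Rejection region: χ² < 10.283 or χ² > 35.479
Decision: fail to reject H₀

Answer: χ² = 23.1000, fail to reject H₀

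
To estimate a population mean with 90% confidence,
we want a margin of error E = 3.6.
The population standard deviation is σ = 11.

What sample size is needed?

z_0.05 = 1.645
n = (z×σ/E)² = (1.645×11/3.6)²
n = 25.2646
Round up: n = 26

Answer: n = 26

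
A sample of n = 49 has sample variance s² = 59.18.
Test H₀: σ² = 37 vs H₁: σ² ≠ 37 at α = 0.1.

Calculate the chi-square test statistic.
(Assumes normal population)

Answer: χ² = 76.7741, reject H₀

Derivation:
df = n - 1 = 48
χ² = (n-1)s²/σ₀² = 48×59.18/37 = 76.7741
Critical values: χ²_{0.95,48} = 33.098, χ²_{0.05,48} = 65.171
Rejection region: χ² < 33.098 or χ² > 65.171
Decision: reject H₀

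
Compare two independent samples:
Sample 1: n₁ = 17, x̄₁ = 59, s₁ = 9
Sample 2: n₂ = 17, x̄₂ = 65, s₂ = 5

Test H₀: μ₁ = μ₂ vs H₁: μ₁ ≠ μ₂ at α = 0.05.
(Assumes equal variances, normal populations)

Pooled variance: s²_p = [16×9² + 16×5²]/(32) = 53.0000
s_p = 7.2801
SE = s_p×√(1/n₁ + 1/n₂) = 7.2801×√(1/17 + 1/17) = 2.4971
t = (x̄₁ - x̄₂)/SE = (59 - 65)/2.4971 = -2.4028
df = 32, t-critical = ±2.037
Decision: reject H₀

Answer: t = -2.4028, reject H₀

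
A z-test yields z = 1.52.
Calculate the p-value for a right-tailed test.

For z = 1.52:
p = P(Z > 1.52) = 1 - Φ(1.52) = 0.0643

Answer: p-value ≈ 0.0643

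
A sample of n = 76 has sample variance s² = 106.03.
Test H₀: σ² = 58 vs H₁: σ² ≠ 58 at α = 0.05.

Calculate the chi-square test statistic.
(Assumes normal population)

df = n - 1 = 75
χ² = (n-1)s²/σ₀² = 75×106.03/58 = 137.1078
Critical values: χ²_{0.975,75} = 52.942, χ²_{0.025,75} = 100.839
Rejection region: χ² < 52.942 or χ² > 100.839
Decision: reject H₀

Answer: χ² = 137.1078, reject H₀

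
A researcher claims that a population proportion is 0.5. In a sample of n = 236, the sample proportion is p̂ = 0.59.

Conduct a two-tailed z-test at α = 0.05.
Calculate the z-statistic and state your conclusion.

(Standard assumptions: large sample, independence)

Answer: z = 2.7652, reject H₀

Derivation:
H₀: p = 0.5, H₁: p ≠ 0.5
Standard error: SE = √(p₀(1-p₀)/n) = √(0.5×0.5/236) = 0.032547
z-statistic: z = (p̂ - p₀)/SE = (0.59 - 0.5)/0.032547 = 2.7652
Critical value: z_0.025 = ±1.960
p-value = 0.0057
Decision: reject H₀ at α = 0.05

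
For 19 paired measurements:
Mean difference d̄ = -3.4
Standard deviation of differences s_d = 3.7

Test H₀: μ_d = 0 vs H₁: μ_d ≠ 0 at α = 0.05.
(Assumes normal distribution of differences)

Answer: t = -4.0057, reject H₀

Derivation:
df = n - 1 = 18
SE = s_d/√n = 3.7/√19 = 0.8488
t = d̄/SE = -3.4/0.8488 = -4.0057
Critical value: t_{0.025,18} = ±2.101
p-value ≈ 0.0008
Decision: reject H₀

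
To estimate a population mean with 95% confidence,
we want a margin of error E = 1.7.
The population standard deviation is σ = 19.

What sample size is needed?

Answer: n = 480

Derivation:
z_0.025 = 1.960
n = (z×σ/E)² = (1.960×19/1.7)²
n = 479.8677
Round up: n = 480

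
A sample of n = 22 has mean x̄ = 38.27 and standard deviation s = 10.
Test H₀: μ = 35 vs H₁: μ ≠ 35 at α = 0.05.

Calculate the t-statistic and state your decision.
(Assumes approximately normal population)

Answer: t = 1.5338, fail to reject H₀

Derivation:
df = n - 1 = 21
SE = s/√n = 10/√22 = 2.1320
t = (x̄ - μ₀)/SE = (38.27 - 35)/2.1320 = 1.5338
Critical value: t_{0.025,21} = ±2.080
p-value ≈ 0.1400
Decision: fail to reject H₀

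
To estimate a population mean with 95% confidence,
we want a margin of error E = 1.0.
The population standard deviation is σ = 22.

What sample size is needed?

Answer: n = 1860

Derivation:
z_0.025 = 1.960
n = (z×σ/E)² = (1.960×22/1.0)²
n = 1859.3344
Round up: n = 1860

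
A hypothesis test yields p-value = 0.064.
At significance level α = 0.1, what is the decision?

Answer: reject H₀

Derivation:
Compare p-value to α:
0.064 < 0.1
Decision: reject H₀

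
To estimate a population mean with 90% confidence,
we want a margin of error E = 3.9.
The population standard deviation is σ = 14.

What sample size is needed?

Answer: n = 35

Derivation:
z_0.05 = 1.645
n = (z×σ/E)² = (1.645×14/3.9)²
n = 34.8705
Round up: n = 35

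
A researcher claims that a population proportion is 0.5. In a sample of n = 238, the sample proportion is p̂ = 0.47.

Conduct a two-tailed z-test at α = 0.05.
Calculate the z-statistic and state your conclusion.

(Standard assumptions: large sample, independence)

H₀: p = 0.5, H₁: p ≠ 0.5
Standard error: SE = √(p₀(1-p₀)/n) = √(0.5×0.5/238) = 0.032410
z-statistic: z = (p̂ - p₀)/SE = (0.47 - 0.5)/0.032410 = -0.9256
Critical value: z_0.025 = ±1.960
p-value = 0.3547
Decision: fail to reject H₀ at α = 0.05

Answer: z = -0.9256, fail to reject H₀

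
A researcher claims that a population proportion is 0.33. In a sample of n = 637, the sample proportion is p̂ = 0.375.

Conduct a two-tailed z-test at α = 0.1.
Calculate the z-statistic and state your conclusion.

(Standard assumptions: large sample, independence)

Answer: z = 2.4153, reject H₀

Derivation:
H₀: p = 0.33, H₁: p ≠ 0.33
Standard error: SE = √(p₀(1-p₀)/n) = √(0.33×0.67/637) = 0.018631
z-statistic: z = (p̂ - p₀)/SE = (0.375 - 0.33)/0.018631 = 2.4153
Critical value: z_0.05 = ±1.645
p-value = 0.0157
Decision: reject H₀ at α = 0.1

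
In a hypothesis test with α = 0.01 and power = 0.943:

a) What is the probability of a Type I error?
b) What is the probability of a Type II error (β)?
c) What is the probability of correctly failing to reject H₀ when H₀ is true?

a) Type I error probability = α = 0.01
b) Power = P(reject H₀ | H₁ true) = 1 - β = 0.943, so Type II error probability = β = 1 - Power = 0.057
c) P(fail to reject H₀ | H₀ true) = 1 - α = 0.99

Answer: a) 0.01, b) 0.057, c) 0.99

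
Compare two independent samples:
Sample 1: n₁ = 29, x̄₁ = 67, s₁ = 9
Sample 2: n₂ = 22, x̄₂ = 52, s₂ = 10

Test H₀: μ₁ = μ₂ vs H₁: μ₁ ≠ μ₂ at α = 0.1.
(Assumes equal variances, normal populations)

Pooled variance: s²_p = [28×9² + 21×10²]/(49) = 89.1429
s_p = 9.4416
SE = s_p×√(1/n₁ + 1/n₂) = 9.4416×√(1/29 + 1/22) = 2.6694
t = (x̄₁ - x̄₂)/SE = (67 - 52)/2.6694 = 5.6192
df = 49, t-critical = ±1.677
Decision: reject H₀

Answer: t = 5.6192, reject H₀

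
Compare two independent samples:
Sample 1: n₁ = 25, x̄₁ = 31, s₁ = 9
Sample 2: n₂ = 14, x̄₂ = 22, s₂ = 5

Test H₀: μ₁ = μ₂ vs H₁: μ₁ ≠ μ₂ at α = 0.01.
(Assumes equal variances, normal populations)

Pooled variance: s²_p = [24×9² + 13×5²]/(37) = 61.3243
s_p = 7.8310
SE = s_p×√(1/n₁ + 1/n₂) = 7.8310×√(1/25 + 1/14) = 2.6141
t = (x̄₁ - x̄₂)/SE = (31 - 22)/2.6141 = 3.4429
df = 37, t-critical = ±2.715
Decision: reject H₀

Answer: t = 3.4429, reject H₀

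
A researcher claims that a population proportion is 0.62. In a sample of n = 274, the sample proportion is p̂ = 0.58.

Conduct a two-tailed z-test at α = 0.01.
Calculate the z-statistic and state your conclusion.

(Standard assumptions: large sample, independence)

Answer: z = -1.3641, fail to reject H₀

Derivation:
H₀: p = 0.62, H₁: p ≠ 0.62
Standard error: SE = √(p₀(1-p₀)/n) = √(0.62×0.38/274) = 0.029323
z-statistic: z = (p̂ - p₀)/SE = (0.58 - 0.62)/0.029323 = -1.3641
Critical value: z_0.005 = ±2.576
p-value = 0.1725
Decision: fail to reject H₀ at α = 0.01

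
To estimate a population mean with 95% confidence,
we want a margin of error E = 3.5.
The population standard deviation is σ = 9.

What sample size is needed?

Answer: n = 26

Derivation:
z_0.025 = 1.960
n = (z×σ/E)² = (1.960×9/3.5)²
n = 25.4016
Round up: n = 26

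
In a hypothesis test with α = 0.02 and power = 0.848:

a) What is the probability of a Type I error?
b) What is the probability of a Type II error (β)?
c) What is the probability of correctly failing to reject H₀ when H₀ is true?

a) Type I error probability = α = 0.02
b) Power = P(reject H₀ | H₁ true) = 1 - β = 0.848, so Type II error probability = β = 1 - Power = 0.152
c) P(fail to reject H₀ | H₀ true) = 1 - α = 0.98

Answer: a) 0.02, b) 0.152, c) 0.98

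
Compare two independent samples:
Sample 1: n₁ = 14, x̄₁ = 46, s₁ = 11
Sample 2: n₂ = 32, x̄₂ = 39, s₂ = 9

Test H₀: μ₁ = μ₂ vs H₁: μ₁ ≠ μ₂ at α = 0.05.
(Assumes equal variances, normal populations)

Pooled variance: s²_p = [13×11² + 31×9²]/(44) = 92.8182
s_p = 9.6342
SE = s_p×√(1/n₁ + 1/n₂) = 9.6342×√(1/14 + 1/32) = 3.0871
t = (x̄₁ - x̄₂)/SE = (46 - 39)/3.0871 = 2.2675
df = 44, t-critical = ±2.015
Decision: reject H₀

Answer: t = 2.2675, reject H₀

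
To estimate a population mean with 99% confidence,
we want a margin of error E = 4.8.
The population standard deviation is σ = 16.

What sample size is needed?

Answer: n = 74

Derivation:
z_0.005 = 2.576
n = (z×σ/E)² = (2.576×16/4.8)²
n = 73.7308
Round up: n = 74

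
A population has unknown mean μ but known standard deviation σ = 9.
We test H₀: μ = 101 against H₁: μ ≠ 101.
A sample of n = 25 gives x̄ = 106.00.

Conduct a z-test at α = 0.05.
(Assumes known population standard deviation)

Standard error: SE = σ/√n = 9/√25 = 1.8000
z-statistic: z = (x̄ - μ₀)/SE = (106.00 - 101)/1.8000 = 2.7778
Critical value: ±1.960
p-value = 0.0055
Decision: reject H₀

Answer: z = 2.7778, reject H₀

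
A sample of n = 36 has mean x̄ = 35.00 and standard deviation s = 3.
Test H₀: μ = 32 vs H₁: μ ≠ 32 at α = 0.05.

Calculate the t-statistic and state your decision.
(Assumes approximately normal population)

Answer: t = 6.0000, reject H₀

Derivation:
df = n - 1 = 35
SE = s/√n = 3/√36 = 0.5000
t = (x̄ - μ₀)/SE = (35.00 - 32)/0.5000 = 6.0000
Critical value: t_{0.025,35} = ±2.030
p-value < 0.0001
Decision: reject H₀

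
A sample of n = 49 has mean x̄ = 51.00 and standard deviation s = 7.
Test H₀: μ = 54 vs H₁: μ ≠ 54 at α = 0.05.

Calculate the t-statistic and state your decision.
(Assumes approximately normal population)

Answer: t = -3.0000, reject H₀

Derivation:
df = n - 1 = 48
SE = s/√n = 7/√49 = 1.0000
t = (x̄ - μ₀)/SE = (51.00 - 54)/1.0000 = -3.0000
Critical value: t_{0.025,48} = ±2.011
p-value ≈ 0.0043
Decision: reject H₀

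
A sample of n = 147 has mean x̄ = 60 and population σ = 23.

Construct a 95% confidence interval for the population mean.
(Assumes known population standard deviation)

Confidence level: 95%, α = 0.05
z_0.025 = 1.960
SE = σ/√n = 23/√147 = 1.8970
Margin of error = 1.960 × 1.8970 = 3.7181
CI: x̄ ± margin = 60 ± 3.7181
CI: (56.2819, 63.7181)

Answer: (56.2819, 63.7181)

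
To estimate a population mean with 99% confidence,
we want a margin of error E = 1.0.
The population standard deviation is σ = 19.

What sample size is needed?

z_0.005 = 2.576
n = (z×σ/E)² = (2.576×19/1.0)²
n = 2395.5151
Round up: n = 2396

Answer: n = 2396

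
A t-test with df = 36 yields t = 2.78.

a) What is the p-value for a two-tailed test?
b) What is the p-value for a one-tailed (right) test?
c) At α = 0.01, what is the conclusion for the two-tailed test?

Answer: a) 0.0086, b) 0.0043, c) reject H₀

Derivation:
Using t-distribution with df = 36:
a) Two-tailed: p = 2×P(T > 2.78) = 0.0086
b) One-tailed: p = P(T > 2.78) = 0.0043
c) 0.0086 < 0.01, reject H₀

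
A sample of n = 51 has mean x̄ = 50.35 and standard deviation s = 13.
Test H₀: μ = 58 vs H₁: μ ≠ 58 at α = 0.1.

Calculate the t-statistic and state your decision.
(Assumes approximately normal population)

Answer: t = -4.2024, reject H₀

Derivation:
df = n - 1 = 50
SE = s/√n = 13/√51 = 1.8204
t = (x̄ - μ₀)/SE = (50.35 - 58)/1.8204 = -4.2024
Critical value: t_{0.05,50} = ±1.676
p-value ≈ 0.0001
Decision: reject H₀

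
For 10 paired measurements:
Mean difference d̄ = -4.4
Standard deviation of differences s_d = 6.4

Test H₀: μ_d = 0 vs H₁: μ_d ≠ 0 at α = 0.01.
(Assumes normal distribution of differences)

Answer: t = -2.1740, fail to reject H₀

Derivation:
df = n - 1 = 9
SE = s_d/√n = 6.4/√10 = 2.0239
t = d̄/SE = -4.4/2.0239 = -2.1740
Critical value: t_{0.005,9} = ±3.250
p-value ≈ 0.0577
Decision: fail to reject H₀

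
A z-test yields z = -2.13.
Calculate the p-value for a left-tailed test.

For z = -2.13:
p = P(Z < -2.13) = Φ(-2.13) = 0.0166

Answer: p-value ≈ 0.0166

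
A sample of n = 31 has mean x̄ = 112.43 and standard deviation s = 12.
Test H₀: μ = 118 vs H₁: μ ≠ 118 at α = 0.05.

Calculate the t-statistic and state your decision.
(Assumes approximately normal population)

df = n - 1 = 30
SE = s/√n = 12/√31 = 2.1553
t = (x̄ - μ₀)/SE = (112.43 - 118)/2.1553 = -2.5843
Critical value: t_{0.025,30} = ±2.042
p-value ≈ 0.0149
Decision: reject H₀

Answer: t = -2.5843, reject H₀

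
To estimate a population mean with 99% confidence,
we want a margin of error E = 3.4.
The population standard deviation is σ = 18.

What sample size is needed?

z_0.005 = 2.576
n = (z×σ/E)² = (2.576×18/3.4)²
n = 185.9854
Round up: n = 186

Answer: n = 186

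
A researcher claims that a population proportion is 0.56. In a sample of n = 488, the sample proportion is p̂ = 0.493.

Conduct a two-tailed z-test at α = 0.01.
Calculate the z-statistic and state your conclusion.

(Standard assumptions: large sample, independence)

Answer: z = -2.9818, reject H₀

Derivation:
H₀: p = 0.56, H₁: p ≠ 0.56
Standard error: SE = √(p₀(1-p₀)/n) = √(0.56×0.44/488) = 0.022470
z-statistic: z = (p̂ - p₀)/SE = (0.493 - 0.56)/0.022470 = -2.9818
Critical value: z_0.005 = ±2.576
p-value = 0.0029
Decision: reject H₀ at α = 0.01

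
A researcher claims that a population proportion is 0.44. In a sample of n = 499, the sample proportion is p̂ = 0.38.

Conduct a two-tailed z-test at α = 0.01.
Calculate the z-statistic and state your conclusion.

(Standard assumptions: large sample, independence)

Answer: z = -2.7001, reject H₀

Derivation:
H₀: p = 0.44, H₁: p ≠ 0.44
Standard error: SE = √(p₀(1-p₀)/n) = √(0.44×0.56/499) = 0.022221
z-statistic: z = (p̂ - p₀)/SE = (0.38 - 0.44)/0.022221 = -2.7001
Critical value: z_0.005 = ±2.576
p-value = 0.0069
Decision: reject H₀ at α = 0.01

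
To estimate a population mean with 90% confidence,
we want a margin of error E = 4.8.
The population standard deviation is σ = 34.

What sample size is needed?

z_0.05 = 1.645
n = (z×σ/E)² = (1.645×34/4.8)²
n = 135.7710
Round up: n = 136

Answer: n = 136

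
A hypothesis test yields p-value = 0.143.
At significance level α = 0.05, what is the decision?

Answer: fail to reject H₀

Derivation:
Compare p-value to α:
0.143 ≥ 0.05
Decision: fail to reject H₀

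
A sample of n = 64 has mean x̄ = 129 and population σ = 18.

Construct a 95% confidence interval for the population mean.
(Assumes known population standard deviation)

Answer: (124.5900, 133.4100)

Derivation:
Confidence level: 95%, α = 0.05
z_0.025 = 1.960
SE = σ/√n = 18/√64 = 2.2500
Margin of error = 1.960 × 2.2500 = 4.4100
CI: x̄ ± margin = 129 ± 4.4100
CI: (124.5900, 133.4100)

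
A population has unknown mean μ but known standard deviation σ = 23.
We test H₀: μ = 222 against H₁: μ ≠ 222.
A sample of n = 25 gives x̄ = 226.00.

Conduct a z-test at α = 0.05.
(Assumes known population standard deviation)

Answer: z = 0.8696, fail to reject H₀

Derivation:
Standard error: SE = σ/√n = 23/√25 = 4.6000
z-statistic: z = (x̄ - μ₀)/SE = (226.00 - 222)/4.6000 = 0.8696
Critical value: ±1.960
p-value = 0.3845
Decision: fail to reject H₀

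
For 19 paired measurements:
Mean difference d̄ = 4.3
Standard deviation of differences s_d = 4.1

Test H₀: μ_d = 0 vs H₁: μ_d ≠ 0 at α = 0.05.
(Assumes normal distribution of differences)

df = n - 1 = 18
SE = s_d/√n = 4.1/√19 = 0.9406
t = d̄/SE = 4.3/0.9406 = 4.5716
Critical value: t_{0.025,18} = ±2.101
p-value ≈ 0.0002
Decision: reject H₀

Answer: t = 4.5716, reject H₀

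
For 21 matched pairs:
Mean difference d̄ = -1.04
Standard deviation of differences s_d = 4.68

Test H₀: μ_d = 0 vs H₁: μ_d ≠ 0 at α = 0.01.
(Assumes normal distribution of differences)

Answer: t = -1.0183, fail to reject H₀

Derivation:
df = n - 1 = 20
SE = s_d/√n = 4.68/√21 = 1.0213
t = d̄/SE = -1.04/1.0213 = -1.0183
Critical value: t_{0.005,20} = ±2.845
p-value ≈ 0.3207
Decision: fail to reject H₀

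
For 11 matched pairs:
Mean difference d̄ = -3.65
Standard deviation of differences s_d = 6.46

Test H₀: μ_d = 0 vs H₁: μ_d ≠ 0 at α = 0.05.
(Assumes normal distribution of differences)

Answer: t = -1.8739, fail to reject H₀

Derivation:
df = n - 1 = 10
SE = s_d/√n = 6.46/√11 = 1.9478
t = d̄/SE = -3.65/1.9478 = -1.8739
Critical value: t_{0.025,10} = ±2.228
p-value ≈ 0.0904
Decision: fail to reject H₀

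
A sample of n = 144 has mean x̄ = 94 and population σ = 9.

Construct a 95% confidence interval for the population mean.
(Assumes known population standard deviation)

Answer: (92.5300, 95.4700)

Derivation:
Confidence level: 95%, α = 0.05
z_0.025 = 1.960
SE = σ/√n = 9/√144 = 0.7500
Margin of error = 1.960 × 0.7500 = 1.4700
CI: x̄ ± margin = 94 ± 1.4700
CI: (92.5300, 95.4700)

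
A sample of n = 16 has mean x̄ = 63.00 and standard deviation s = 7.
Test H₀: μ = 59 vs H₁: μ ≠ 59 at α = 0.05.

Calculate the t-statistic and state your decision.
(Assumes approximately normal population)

df = n - 1 = 15
SE = s/√n = 7/√16 = 1.7500
t = (x̄ - μ₀)/SE = (63.00 - 59)/1.7500 = 2.2857
Critical value: t_{0.025,15} = ±2.131
p-value ≈ 0.0372
Decision: reject H₀

Answer: t = 2.2857, reject H₀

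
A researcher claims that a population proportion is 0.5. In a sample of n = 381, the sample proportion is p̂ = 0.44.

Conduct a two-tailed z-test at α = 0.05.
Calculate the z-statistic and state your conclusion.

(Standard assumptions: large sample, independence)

H₀: p = 0.5, H₁: p ≠ 0.5
Standard error: SE = √(p₀(1-p₀)/n) = √(0.5×0.5/381) = 0.025616
z-statistic: z = (p̂ - p₀)/SE = (0.44 - 0.5)/0.025616 = -2.3423
Critical value: z_0.025 = ±1.960
p-value = 0.0192
Decision: reject H₀ at α = 0.05

Answer: z = -2.3423, reject H₀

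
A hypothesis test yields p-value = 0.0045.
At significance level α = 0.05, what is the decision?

Compare p-value to α:
0.0045 < 0.05
Decision: reject H₀

Answer: reject H₀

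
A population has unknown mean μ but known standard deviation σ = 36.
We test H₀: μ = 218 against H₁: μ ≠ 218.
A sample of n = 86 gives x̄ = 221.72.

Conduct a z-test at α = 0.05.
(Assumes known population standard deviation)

Standard error: SE = σ/√n = 36/√86 = 3.8820
z-statistic: z = (x̄ - μ₀)/SE = (221.72 - 218)/3.8820 = 0.9583
Critical value: ±1.960
p-value = 0.3379
Decision: fail to reject H₀

Answer: z = 0.9583, fail to reject H₀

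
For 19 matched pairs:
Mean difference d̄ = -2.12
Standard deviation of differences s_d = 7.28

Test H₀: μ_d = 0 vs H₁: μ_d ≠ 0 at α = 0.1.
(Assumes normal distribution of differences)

df = n - 1 = 18
SE = s_d/√n = 7.28/√19 = 1.6701
t = d̄/SE = -2.12/1.6701 = -1.2694
Critical value: t_{0.05,18} = ±1.734
p-value ≈ 0.2205
Decision: fail to reject H₀

Answer: t = -1.2694, fail to reject H₀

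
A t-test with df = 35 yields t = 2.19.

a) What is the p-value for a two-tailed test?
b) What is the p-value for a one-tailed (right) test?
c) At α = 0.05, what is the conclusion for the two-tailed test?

Using t-distribution with df = 35:
a) Two-tailed: p = 2×P(T > 2.19) = 0.0353
b) One-tailed: p = P(T > 2.19) = 0.0176
c) 0.0353 < 0.05, reject H₀

Answer: a) 0.0353, b) 0.0176, c) reject H₀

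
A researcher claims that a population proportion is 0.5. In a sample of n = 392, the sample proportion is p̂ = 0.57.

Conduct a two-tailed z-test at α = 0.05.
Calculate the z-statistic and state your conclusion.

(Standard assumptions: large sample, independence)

H₀: p = 0.5, H₁: p ≠ 0.5
Standard error: SE = √(p₀(1-p₀)/n) = √(0.5×0.5/392) = 0.025254
z-statistic: z = (p̂ - p₀)/SE = (0.57 - 0.5)/0.025254 = 2.7718
Critical value: z_0.025 = ±1.960
p-value = 0.0056
Decision: reject H₀ at α = 0.05

Answer: z = 2.7718, reject H₀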